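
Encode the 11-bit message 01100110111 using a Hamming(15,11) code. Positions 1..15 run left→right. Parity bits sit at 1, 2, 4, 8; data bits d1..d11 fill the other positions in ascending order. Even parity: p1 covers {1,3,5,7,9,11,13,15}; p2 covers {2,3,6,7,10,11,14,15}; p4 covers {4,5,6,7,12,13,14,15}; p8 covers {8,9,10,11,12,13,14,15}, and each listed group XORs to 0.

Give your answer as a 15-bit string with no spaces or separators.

Place data at non-parity positions: p1 p2 0 p4 1 1 0 p8 0 1 1 0 1 1 1
p1 (pos 1,3,5,7,9,11,13,15): XOR of data positions = 0⊕1⊕0⊕0⊕1⊕1⊕1 = 0
p2 (pos 2,3,6,7,10,11,14,15): XOR of data positions = 0⊕1⊕0⊕1⊕1⊕1⊕1 = 1
p4 (pos 4,5,6,7,12,13,14,15): XOR of data positions = 1⊕1⊕0⊕0⊕1⊕1⊕1 = 1
p8 (pos 8,9,10,11,12,13,14,15): XOR of data positions = 0⊕1⊕1⊕0⊕1⊕1⊕1 = 1
Codeword: 010111010110111

010111010110111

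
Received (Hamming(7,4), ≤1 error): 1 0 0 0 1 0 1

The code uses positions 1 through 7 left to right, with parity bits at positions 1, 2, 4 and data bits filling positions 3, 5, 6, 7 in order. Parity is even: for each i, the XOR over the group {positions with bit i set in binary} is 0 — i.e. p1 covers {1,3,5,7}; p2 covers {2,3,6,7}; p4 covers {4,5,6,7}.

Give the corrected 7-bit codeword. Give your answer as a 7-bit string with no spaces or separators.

1010101

s1 (pos 1,3,5,7): 1⊕0⊕1⊕1 = 1
s2 (pos 2,3,6,7): 0⊕0⊕0⊕1 = 1
s4 (pos 4,5,6,7): 0⊕1⊕0⊕1 = 0
Syndrome s4…s1 = 011 → error at position 3.
Flip position 3: 1000101 → 1010101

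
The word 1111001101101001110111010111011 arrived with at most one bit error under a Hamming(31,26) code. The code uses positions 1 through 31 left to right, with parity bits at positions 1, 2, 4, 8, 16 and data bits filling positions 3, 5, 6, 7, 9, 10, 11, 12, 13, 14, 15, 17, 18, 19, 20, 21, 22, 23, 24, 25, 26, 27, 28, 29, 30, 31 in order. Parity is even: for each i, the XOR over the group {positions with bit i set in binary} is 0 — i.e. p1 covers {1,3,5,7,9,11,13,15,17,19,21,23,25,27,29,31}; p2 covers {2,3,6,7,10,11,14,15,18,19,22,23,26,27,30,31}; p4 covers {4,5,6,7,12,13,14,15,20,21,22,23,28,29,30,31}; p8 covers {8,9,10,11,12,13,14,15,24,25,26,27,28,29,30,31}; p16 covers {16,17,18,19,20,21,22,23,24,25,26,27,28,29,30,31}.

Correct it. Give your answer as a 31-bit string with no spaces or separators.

s1 (pos 1,3,5,7,9,11,13,15,17,19,21,23,25,27,29,31): 1⊕1⊕0⊕1⊕0⊕1⊕1⊕0⊕1⊕0⊕1⊕0⊕0⊕1⊕0⊕1 = 1
s2 (pos 2,3,6,7,10,11,14,15,18,19,22,23,26,27,30,31): 1⊕1⊕0⊕1⊕1⊕1⊕0⊕0⊕1⊕0⊕1⊕0⊕1⊕1⊕1⊕1 = 1
s4 (pos 4,5,6,7,12,13,14,15,20,21,22,23,28,29,30,31): 1⊕0⊕0⊕1⊕0⊕1⊕0⊕0⊕1⊕1⊕1⊕0⊕1⊕0⊕1⊕1 = 1
s8 (pos 8,9,10,11,12,13,14,15,24,25,26,27,28,29,30,31): 1⊕0⊕1⊕1⊕0⊕1⊕0⊕0⊕1⊕0⊕1⊕1⊕1⊕0⊕1⊕1 = 0
s16 (pos 16,17,18,19,20,21,22,23,24,25,26,27,28,29,30,31): 1⊕1⊕1⊕0⊕1⊕1⊕1⊕0⊕1⊕0⊕1⊕1⊕1⊕0⊕1⊕1 = 0
Syndrome s16…s1 = 00111 → error at position 7.
Flip position 7: 1111001101101001110111010111011 → 1111000101101001110111010111011

1111000101101001110111010111011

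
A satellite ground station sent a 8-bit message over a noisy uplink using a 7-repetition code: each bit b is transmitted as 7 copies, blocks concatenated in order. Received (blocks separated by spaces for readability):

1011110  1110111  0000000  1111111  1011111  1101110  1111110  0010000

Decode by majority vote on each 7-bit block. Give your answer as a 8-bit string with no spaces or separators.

11011110

Block 1 (1011110): 5 ones → 1
Block 2 (1110111): 6 ones → 1
Block 3 (0000000): 0 ones → 0
Block 4 (1111111): 7 ones → 1
Block 5 (1011111): 6 ones → 1
Block 6 (1101110): 5 ones → 1
Block 7 (1111110): 6 ones → 1
Block 8 (0010000): 1 one → 0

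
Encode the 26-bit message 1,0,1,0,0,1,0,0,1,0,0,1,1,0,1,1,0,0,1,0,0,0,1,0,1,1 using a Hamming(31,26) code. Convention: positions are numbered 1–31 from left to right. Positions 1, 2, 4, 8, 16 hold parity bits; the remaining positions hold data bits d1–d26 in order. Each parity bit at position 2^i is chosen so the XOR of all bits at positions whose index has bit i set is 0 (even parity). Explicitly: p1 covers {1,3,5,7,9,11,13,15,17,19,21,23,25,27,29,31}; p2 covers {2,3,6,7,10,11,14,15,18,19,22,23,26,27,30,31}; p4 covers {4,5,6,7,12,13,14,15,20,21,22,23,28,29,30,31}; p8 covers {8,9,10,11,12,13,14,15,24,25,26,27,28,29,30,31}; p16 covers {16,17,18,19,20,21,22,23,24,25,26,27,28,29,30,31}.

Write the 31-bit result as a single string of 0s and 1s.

1011010001001000110110010001011

Place data at non-parity positions: p1 p2 1 p4 0 1 0 p8 0 1 0 0 1 0 0 p16 1 1 0 1 1 0 0 1 0 0 0 1 0 1 1
p1 (pos 1,3,5,7,9,11,13,15,17,19,21,23,25,27,29,31): XOR of data positions = 1⊕0⊕0⊕0⊕0⊕1⊕0⊕1⊕0⊕1⊕0⊕0⊕0⊕0⊕1 = 1
p2 (pos 2,3,6,7,10,11,14,15,18,19,22,23,26,27,30,31): XOR of data positions = 1⊕1⊕0⊕1⊕0⊕0⊕0⊕1⊕0⊕0⊕0⊕0⊕0⊕1⊕1 = 0
p4 (pos 4,5,6,7,12,13,14,15,20,21,22,23,28,29,30,31): XOR of data positions = 0⊕1⊕0⊕0⊕1⊕0⊕0⊕1⊕1⊕0⊕0⊕1⊕0⊕1⊕1 = 1
p8 (pos 8,9,10,11,12,13,14,15,24,25,26,27,28,29,30,31): XOR of data positions = 0⊕1⊕0⊕0⊕1⊕0⊕0⊕1⊕0⊕0⊕0⊕1⊕0⊕1⊕1 = 0
p16 (pos 16,17,18,19,20,21,22,23,24,25,26,27,28,29,30,31): XOR of data positions = 1⊕1⊕0⊕1⊕1⊕0⊕0⊕1⊕0⊕0⊕0⊕1⊕0⊕1⊕1 = 0
Codeword: 1011010001001000110110010001011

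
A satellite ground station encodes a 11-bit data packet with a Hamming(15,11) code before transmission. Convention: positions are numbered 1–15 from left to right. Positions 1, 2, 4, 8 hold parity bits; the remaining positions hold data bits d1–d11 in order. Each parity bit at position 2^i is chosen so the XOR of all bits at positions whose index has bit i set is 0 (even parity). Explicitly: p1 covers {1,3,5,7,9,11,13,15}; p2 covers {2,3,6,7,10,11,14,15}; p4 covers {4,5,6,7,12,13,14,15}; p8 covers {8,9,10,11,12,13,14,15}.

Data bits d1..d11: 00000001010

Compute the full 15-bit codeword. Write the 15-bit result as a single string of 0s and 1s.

Place data at non-parity positions: p1 p2 0 p4 0 0 0 p8 0 0 0 1 0 1 0
p1 (pos 1,3,5,7,9,11,13,15): XOR of data positions = 0⊕0⊕0⊕0⊕0⊕0⊕0 = 0
p2 (pos 2,3,6,7,10,11,14,15): XOR of data positions = 0⊕0⊕0⊕0⊕0⊕1⊕0 = 1
p4 (pos 4,5,6,7,12,13,14,15): XOR of data positions = 0⊕0⊕0⊕1⊕0⊕1⊕0 = 0
p8 (pos 8,9,10,11,12,13,14,15): XOR of data positions = 0⊕0⊕0⊕1⊕0⊕1⊕0 = 0
Codeword: 010000000001010

010000000001010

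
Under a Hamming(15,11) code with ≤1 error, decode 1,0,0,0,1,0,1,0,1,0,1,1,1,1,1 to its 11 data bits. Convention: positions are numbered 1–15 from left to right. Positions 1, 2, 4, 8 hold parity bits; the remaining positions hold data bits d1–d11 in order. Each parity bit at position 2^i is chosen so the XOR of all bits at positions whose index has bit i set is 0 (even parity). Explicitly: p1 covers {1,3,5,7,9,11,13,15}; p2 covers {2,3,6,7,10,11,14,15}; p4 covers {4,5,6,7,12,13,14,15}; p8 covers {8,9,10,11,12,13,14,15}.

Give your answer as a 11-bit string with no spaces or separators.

s1 (pos 1,3,5,7,9,11,13,15): 1⊕0⊕1⊕1⊕1⊕1⊕1⊕1 = 1
s2 (pos 2,3,6,7,10,11,14,15): 0⊕0⊕0⊕1⊕0⊕1⊕1⊕1 = 0
s4 (pos 4,5,6,7,12,13,14,15): 0⊕1⊕0⊕1⊕1⊕1⊕1⊕1 = 0
s8 (pos 8,9,10,11,12,13,14,15): 0⊕1⊕0⊕1⊕1⊕1⊕1⊕1 = 0
Syndrome s8…s1 = 0001 → error at position 1.
Flip position 1: 100010101011111 → 000010101011111
Read data bits from positions 3,5,6,7,9,10,11,12,13,14,15: 01011011111

01011011111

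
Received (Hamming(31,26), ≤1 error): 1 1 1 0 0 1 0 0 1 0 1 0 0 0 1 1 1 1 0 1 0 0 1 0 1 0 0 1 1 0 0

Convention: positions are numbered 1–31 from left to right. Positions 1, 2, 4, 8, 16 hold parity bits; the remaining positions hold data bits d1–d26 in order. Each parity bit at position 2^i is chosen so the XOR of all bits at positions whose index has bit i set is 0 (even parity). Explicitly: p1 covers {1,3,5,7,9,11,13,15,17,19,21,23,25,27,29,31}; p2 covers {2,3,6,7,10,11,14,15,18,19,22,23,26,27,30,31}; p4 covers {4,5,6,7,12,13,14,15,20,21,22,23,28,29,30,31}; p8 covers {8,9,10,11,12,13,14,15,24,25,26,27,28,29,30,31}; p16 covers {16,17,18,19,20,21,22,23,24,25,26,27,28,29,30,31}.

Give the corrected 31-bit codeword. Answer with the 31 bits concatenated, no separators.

s1 (pos 1,3,5,7,9,11,13,15,17,19,21,23,25,27,29,31): 1⊕1⊕0⊕0⊕1⊕1⊕0⊕1⊕1⊕0⊕0⊕1⊕1⊕0⊕1⊕0 = 1
s2 (pos 2,3,6,7,10,11,14,15,18,19,22,23,26,27,30,31): 1⊕1⊕1⊕0⊕0⊕1⊕0⊕1⊕1⊕0⊕0⊕1⊕0⊕0⊕0⊕0 = 1
s4 (pos 4,5,6,7,12,13,14,15,20,21,22,23,28,29,30,31): 0⊕0⊕1⊕0⊕0⊕0⊕0⊕1⊕1⊕0⊕0⊕1⊕1⊕1⊕0⊕0 = 0
s8 (pos 8,9,10,11,12,13,14,15,24,25,26,27,28,29,30,31): 0⊕1⊕0⊕1⊕0⊕0⊕0⊕1⊕0⊕1⊕0⊕0⊕1⊕1⊕0⊕0 = 0
s16 (pos 16,17,18,19,20,21,22,23,24,25,26,27,28,29,30,31): 1⊕1⊕1⊕0⊕1⊕0⊕0⊕1⊕0⊕1⊕0⊕0⊕1⊕1⊕0⊕0 = 0
Syndrome s16…s1 = 00011 → error at position 3.
Flip position 3: 1110010010100011110100101001100 → 1100010010100011110100101001100

1100010010100011110100101001100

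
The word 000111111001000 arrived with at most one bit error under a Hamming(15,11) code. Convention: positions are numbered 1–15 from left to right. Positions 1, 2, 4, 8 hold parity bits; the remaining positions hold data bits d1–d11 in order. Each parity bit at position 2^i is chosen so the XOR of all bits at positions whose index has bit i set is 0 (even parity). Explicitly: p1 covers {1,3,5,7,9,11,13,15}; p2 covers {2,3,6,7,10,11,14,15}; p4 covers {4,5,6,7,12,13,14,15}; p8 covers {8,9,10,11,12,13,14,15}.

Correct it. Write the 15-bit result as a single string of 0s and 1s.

s1 (pos 1,3,5,7,9,11,13,15): 0⊕0⊕1⊕1⊕1⊕0⊕0⊕0 = 1
s2 (pos 2,3,6,7,10,11,14,15): 0⊕0⊕1⊕1⊕0⊕0⊕0⊕0 = 0
s4 (pos 4,5,6,7,12,13,14,15): 1⊕1⊕1⊕1⊕1⊕0⊕0⊕0 = 1
s8 (pos 8,9,10,11,12,13,14,15): 1⊕1⊕0⊕0⊕1⊕0⊕0⊕0 = 1
Syndrome s8…s1 = 1101 → error at position 13.
Flip position 13: 000111111001000 → 000111111001100

000111111001100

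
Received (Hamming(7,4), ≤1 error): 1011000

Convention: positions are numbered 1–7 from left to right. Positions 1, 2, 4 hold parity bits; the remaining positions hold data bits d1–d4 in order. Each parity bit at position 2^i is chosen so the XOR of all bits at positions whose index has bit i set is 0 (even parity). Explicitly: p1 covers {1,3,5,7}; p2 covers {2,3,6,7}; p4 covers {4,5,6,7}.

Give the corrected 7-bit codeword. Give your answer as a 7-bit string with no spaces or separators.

s1 (pos 1,3,5,7): 1⊕1⊕0⊕0 = 0
s2 (pos 2,3,6,7): 0⊕1⊕0⊕0 = 1
s4 (pos 4,5,6,7): 1⊕0⊕0⊕0 = 1
Syndrome s4…s1 = 110 → error at position 6.
Flip position 6: 1011000 → 1011010

1011010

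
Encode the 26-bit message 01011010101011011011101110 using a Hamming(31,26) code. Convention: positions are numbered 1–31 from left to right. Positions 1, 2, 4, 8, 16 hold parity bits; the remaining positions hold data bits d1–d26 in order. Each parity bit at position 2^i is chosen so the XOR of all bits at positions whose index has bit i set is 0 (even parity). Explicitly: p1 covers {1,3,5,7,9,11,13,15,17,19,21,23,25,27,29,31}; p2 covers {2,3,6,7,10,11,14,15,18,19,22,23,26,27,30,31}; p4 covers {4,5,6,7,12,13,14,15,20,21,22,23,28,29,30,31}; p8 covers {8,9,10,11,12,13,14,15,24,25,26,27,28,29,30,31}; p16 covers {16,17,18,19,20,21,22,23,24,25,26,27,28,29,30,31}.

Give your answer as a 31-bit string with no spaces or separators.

0001101010101010011011011101110

Place data at non-parity positions: p1 p2 0 p4 1 0 1 p8 1 0 1 0 1 0 1 p16 0 1 1 0 1 1 0 1 1 1 0 1 1 1 0
p1 (pos 1,3,5,7,9,11,13,15,17,19,21,23,25,27,29,31): XOR of data positions = 0⊕1⊕1⊕1⊕1⊕1⊕1⊕0⊕1⊕1⊕0⊕1⊕0⊕1⊕0 = 0
p2 (pos 2,3,6,7,10,11,14,15,18,19,22,23,26,27,30,31): XOR of data positions = 0⊕0⊕1⊕0⊕1⊕0⊕1⊕1⊕1⊕1⊕0⊕1⊕0⊕1⊕0 = 0
p4 (pos 4,5,6,7,12,13,14,15,20,21,22,23,28,29,30,31): XOR of data positions = 1⊕0⊕1⊕0⊕1⊕0⊕1⊕0⊕1⊕1⊕0⊕1⊕1⊕1⊕0 = 1
p8 (pos 8,9,10,11,12,13,14,15,24,25,26,27,28,29,30,31): XOR of data positions = 1⊕0⊕1⊕0⊕1⊕0⊕1⊕1⊕1⊕1⊕0⊕1⊕1⊕1⊕0 = 0
p16 (pos 16,17,18,19,20,21,22,23,24,25,26,27,28,29,30,31): XOR of data positions = 0⊕1⊕1⊕0⊕1⊕1⊕0⊕1⊕1⊕1⊕0⊕1⊕1⊕1⊕0 = 0
Codeword: 0001101010101010011011011101110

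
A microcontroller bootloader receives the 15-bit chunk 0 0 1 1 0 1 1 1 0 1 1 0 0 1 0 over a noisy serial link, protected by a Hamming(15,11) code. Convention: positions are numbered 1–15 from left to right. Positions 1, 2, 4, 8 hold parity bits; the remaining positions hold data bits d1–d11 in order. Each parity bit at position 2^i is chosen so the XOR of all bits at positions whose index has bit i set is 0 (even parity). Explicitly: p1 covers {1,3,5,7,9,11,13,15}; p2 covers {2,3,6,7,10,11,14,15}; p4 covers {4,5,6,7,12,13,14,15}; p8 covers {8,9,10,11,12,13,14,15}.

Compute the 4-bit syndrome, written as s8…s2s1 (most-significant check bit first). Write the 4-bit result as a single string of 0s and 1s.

0001

s1 (pos 1,3,5,7,9,11,13,15): 0⊕1⊕0⊕1⊕0⊕1⊕0⊕0 = 1
s2 (pos 2,3,6,7,10,11,14,15): 0⊕1⊕1⊕1⊕1⊕1⊕1⊕0 = 0
s4 (pos 4,5,6,7,12,13,14,15): 1⊕0⊕1⊕1⊕0⊕0⊕1⊕0 = 0
s8 (pos 8,9,10,11,12,13,14,15): 1⊕0⊕1⊕1⊕0⊕0⊕1⊕0 = 0
Syndrome s8…s1 = 0001 → error at position 1.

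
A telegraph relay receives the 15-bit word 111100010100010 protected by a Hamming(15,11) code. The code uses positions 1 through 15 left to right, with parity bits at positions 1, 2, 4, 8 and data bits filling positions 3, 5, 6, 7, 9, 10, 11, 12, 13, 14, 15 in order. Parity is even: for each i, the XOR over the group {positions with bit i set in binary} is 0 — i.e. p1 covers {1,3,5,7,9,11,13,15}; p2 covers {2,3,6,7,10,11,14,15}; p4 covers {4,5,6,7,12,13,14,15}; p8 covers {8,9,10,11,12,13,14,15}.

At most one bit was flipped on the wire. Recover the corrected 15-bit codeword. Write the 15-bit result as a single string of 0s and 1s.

111100000100010

s1 (pos 1,3,5,7,9,11,13,15): 1⊕1⊕0⊕0⊕0⊕0⊕0⊕0 = 0
s2 (pos 2,3,6,7,10,11,14,15): 1⊕1⊕0⊕0⊕1⊕0⊕1⊕0 = 0
s4 (pos 4,5,6,7,12,13,14,15): 1⊕0⊕0⊕0⊕0⊕0⊕1⊕0 = 0
s8 (pos 8,9,10,11,12,13,14,15): 1⊕0⊕1⊕0⊕0⊕0⊕1⊕0 = 1
Syndrome s8…s1 = 1000 → error at position 8.
Flip position 8: 111100010100010 → 111100000100010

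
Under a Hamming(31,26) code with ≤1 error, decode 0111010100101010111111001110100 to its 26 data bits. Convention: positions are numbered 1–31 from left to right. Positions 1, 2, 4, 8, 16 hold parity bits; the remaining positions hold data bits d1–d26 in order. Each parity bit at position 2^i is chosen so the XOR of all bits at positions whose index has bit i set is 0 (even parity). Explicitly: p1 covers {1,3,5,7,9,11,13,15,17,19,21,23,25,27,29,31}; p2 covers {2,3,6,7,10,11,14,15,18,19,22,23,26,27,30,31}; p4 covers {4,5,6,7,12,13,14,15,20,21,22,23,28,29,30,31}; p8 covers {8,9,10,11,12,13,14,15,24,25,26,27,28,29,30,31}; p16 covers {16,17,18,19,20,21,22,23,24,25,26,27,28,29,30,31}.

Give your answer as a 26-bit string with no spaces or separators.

10100010101111111001110100

s1 (pos 1,3,5,7,9,11,13,15,17,19,21,23,25,27,29,31): 0⊕1⊕0⊕0⊕0⊕1⊕1⊕1⊕1⊕1⊕1⊕0⊕1⊕1⊕1⊕0 = 0
s2 (pos 2,3,6,7,10,11,14,15,18,19,22,23,26,27,30,31): 1⊕1⊕1⊕0⊕0⊕1⊕0⊕1⊕1⊕1⊕1⊕0⊕1⊕1⊕0⊕0 = 0
s4 (pos 4,5,6,7,12,13,14,15,20,21,22,23,28,29,30,31): 1⊕0⊕1⊕0⊕0⊕1⊕0⊕1⊕1⊕1⊕1⊕0⊕0⊕1⊕0⊕0 = 0
s8 (pos 8,9,10,11,12,13,14,15,24,25,26,27,28,29,30,31): 1⊕0⊕0⊕1⊕0⊕1⊕0⊕1⊕0⊕1⊕1⊕1⊕0⊕1⊕0⊕0 = 0
s16 (pos 16,17,18,19,20,21,22,23,24,25,26,27,28,29,30,31): 0⊕1⊕1⊕1⊕1⊕1⊕1⊕0⊕0⊕1⊕1⊕1⊕0⊕1⊕0⊕0 = 0
Syndrome s16…s1 = 00000 → no error.
Read data bits from positions 3,5,6,7,9,10,11,12,13,14,15,17,18,19,20,21,22,23,24,25,26,27,28,29,30,31: 10100010101111111001110100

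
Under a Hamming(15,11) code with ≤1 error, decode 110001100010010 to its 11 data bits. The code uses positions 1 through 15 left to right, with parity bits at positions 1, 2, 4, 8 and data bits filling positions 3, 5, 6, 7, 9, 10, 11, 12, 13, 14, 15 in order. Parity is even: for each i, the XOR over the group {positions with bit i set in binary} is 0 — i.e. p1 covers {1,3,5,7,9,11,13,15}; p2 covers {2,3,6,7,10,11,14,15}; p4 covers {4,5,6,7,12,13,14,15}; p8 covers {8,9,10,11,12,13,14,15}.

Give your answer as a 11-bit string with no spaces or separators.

00100010010

s1 (pos 1,3,5,7,9,11,13,15): 1⊕0⊕0⊕1⊕0⊕1⊕0⊕0 = 1
s2 (pos 2,3,6,7,10,11,14,15): 1⊕0⊕1⊕1⊕0⊕1⊕1⊕0 = 1
s4 (pos 4,5,6,7,12,13,14,15): 0⊕0⊕1⊕1⊕0⊕0⊕1⊕0 = 1
s8 (pos 8,9,10,11,12,13,14,15): 0⊕0⊕0⊕1⊕0⊕0⊕1⊕0 = 0
Syndrome s8…s1 = 0111 → error at position 7.
Flip position 7: 110001100010010 → 110001000010010
Read data bits from positions 3,5,6,7,9,10,11,12,13,14,15: 00100010010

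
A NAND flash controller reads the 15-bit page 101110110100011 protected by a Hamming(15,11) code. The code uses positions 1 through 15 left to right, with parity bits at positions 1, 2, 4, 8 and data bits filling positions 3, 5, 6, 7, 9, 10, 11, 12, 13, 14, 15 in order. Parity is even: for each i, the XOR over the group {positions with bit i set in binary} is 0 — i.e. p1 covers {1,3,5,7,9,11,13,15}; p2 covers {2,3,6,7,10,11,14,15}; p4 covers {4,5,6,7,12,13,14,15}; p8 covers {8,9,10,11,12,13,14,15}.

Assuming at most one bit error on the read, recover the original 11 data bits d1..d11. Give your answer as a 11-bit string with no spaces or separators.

11000100011

s1 (pos 1,3,5,7,9,11,13,15): 1⊕1⊕1⊕1⊕0⊕0⊕0⊕1 = 1
s2 (pos 2,3,6,7,10,11,14,15): 0⊕1⊕0⊕1⊕1⊕0⊕1⊕1 = 1
s4 (pos 4,5,6,7,12,13,14,15): 1⊕1⊕0⊕1⊕0⊕0⊕1⊕1 = 1
s8 (pos 8,9,10,11,12,13,14,15): 1⊕0⊕1⊕0⊕0⊕0⊕1⊕1 = 0
Syndrome s8…s1 = 0111 → error at position 7.
Flip position 7: 101110110100011 → 101110010100011
Read data bits from positions 3,5,6,7,9,10,11,12,13,14,15: 11000100011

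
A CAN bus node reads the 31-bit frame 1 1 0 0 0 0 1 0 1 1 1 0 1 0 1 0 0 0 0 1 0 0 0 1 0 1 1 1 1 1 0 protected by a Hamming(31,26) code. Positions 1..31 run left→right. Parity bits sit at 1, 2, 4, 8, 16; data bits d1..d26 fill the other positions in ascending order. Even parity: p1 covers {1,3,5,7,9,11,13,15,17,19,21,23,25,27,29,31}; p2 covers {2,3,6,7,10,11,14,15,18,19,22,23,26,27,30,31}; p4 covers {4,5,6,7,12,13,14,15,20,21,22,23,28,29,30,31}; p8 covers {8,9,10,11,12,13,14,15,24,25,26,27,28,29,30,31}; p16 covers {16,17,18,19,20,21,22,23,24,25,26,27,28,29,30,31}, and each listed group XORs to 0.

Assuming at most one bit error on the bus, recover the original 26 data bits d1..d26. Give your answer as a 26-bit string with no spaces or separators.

s1 (pos 1,3,5,7,9,11,13,15,17,19,21,23,25,27,29,31): 1⊕0⊕0⊕1⊕1⊕1⊕1⊕1⊕0⊕0⊕0⊕0⊕0⊕1⊕1⊕0 = 0
s2 (pos 2,3,6,7,10,11,14,15,18,19,22,23,26,27,30,31): 1⊕0⊕0⊕1⊕1⊕1⊕0⊕1⊕0⊕0⊕0⊕0⊕1⊕1⊕1⊕0 = 0
s4 (pos 4,5,6,7,12,13,14,15,20,21,22,23,28,29,30,31): 0⊕0⊕0⊕1⊕0⊕1⊕0⊕1⊕1⊕0⊕0⊕0⊕1⊕1⊕1⊕0 = 1
s8 (pos 8,9,10,11,12,13,14,15,24,25,26,27,28,29,30,31): 0⊕1⊕1⊕1⊕0⊕1⊕0⊕1⊕1⊕0⊕1⊕1⊕1⊕1⊕1⊕0 = 1
s16 (pos 16,17,18,19,20,21,22,23,24,25,26,27,28,29,30,31): 0⊕0⊕0⊕0⊕1⊕0⊕0⊕0⊕1⊕0⊕1⊕1⊕1⊕1⊕1⊕0 = 1
Syndrome s16…s1 = 11100 → error at position 28.
Flip position 28: 1100001011101010000100010111110 → 1100001011101010000100010110110
Read data bits from positions 3,5,6,7,9,10,11,12,13,14,15,17,18,19,20,21,22,23,24,25,26,27,28,29,30,31: 00011110101000100010110110

00011110101000100010110110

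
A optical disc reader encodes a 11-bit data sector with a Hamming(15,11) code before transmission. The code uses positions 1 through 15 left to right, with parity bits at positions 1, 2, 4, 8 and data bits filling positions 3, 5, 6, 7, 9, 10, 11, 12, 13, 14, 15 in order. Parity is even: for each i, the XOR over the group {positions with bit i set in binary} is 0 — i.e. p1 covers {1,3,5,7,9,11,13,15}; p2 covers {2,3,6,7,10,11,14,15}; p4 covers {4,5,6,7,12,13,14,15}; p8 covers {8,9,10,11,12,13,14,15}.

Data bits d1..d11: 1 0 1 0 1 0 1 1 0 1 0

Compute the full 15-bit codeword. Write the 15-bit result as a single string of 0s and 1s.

Place data at non-parity positions: p1 p2 1 p4 0 1 0 p8 1 0 1 1 0 1 0
p1 (pos 1,3,5,7,9,11,13,15): XOR of data positions = 1⊕0⊕0⊕1⊕1⊕0⊕0 = 1
p2 (pos 2,3,6,7,10,11,14,15): XOR of data positions = 1⊕1⊕0⊕0⊕1⊕1⊕0 = 0
p4 (pos 4,5,6,7,12,13,14,15): XOR of data positions = 0⊕1⊕0⊕1⊕0⊕1⊕0 = 1
p8 (pos 8,9,10,11,12,13,14,15): XOR of data positions = 1⊕0⊕1⊕1⊕0⊕1⊕0 = 0
Codeword: 101101001011010

101101001011010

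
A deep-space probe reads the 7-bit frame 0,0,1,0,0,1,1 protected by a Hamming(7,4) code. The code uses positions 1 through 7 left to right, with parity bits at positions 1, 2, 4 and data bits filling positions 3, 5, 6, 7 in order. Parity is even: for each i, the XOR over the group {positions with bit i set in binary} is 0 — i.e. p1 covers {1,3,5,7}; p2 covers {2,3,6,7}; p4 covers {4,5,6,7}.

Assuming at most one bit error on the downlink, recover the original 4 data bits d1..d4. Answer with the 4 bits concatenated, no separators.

1011

s1 (pos 1,3,5,7): 0⊕1⊕0⊕1 = 0
s2 (pos 2,3,6,7): 0⊕1⊕1⊕1 = 1
s4 (pos 4,5,6,7): 0⊕0⊕1⊕1 = 0
Syndrome s4…s1 = 010 → error at position 2.
Flip position 2: 0010011 → 0110011
Read data bits from positions 3,5,6,7: 1011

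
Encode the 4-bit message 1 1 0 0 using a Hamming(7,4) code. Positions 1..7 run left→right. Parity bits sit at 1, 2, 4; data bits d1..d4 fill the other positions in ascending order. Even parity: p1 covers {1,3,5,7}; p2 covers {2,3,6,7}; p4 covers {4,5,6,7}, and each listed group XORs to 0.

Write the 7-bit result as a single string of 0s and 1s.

Place data at non-parity positions: p1 p2 1 p4 1 0 0
p1 (pos 1,3,5,7): XOR of data positions = 1⊕1⊕0 = 0
p2 (pos 2,3,6,7): XOR of data positions = 1⊕0⊕0 = 1
p4 (pos 4,5,6,7): XOR of data positions = 1⊕0⊕0 = 1
Codeword: 0111100

0111100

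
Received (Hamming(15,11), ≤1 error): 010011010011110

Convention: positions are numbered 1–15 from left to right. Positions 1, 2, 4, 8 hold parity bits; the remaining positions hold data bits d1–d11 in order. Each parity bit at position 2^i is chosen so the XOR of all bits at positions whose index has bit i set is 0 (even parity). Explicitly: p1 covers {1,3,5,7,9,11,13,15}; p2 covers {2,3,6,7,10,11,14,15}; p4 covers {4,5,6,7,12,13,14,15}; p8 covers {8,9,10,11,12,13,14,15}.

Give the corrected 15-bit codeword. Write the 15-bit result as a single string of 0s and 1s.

s1 (pos 1,3,5,7,9,11,13,15): 0⊕0⊕1⊕0⊕0⊕1⊕1⊕0 = 1
s2 (pos 2,3,6,7,10,11,14,15): 1⊕0⊕1⊕0⊕0⊕1⊕1⊕0 = 0
s4 (pos 4,5,6,7,12,13,14,15): 0⊕1⊕1⊕0⊕1⊕1⊕1⊕0 = 1
s8 (pos 8,9,10,11,12,13,14,15): 1⊕0⊕0⊕1⊕1⊕1⊕1⊕0 = 1
Syndrome s8…s1 = 1101 → error at position 13.
Flip position 13: 010011010011110 → 010011010011010

010011010011010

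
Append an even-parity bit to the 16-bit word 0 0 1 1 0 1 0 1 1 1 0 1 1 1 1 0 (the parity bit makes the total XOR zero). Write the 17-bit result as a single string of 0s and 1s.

XOR of the 16 data bits: 0⊕0⊕1⊕1⊕0⊕1⊕0⊕1⊕1⊕1⊕0⊕1⊕1⊕1⊕1⊕0 = 0
Parity bit = 0 (so all 17 bits XOR to 0).

00110101110111100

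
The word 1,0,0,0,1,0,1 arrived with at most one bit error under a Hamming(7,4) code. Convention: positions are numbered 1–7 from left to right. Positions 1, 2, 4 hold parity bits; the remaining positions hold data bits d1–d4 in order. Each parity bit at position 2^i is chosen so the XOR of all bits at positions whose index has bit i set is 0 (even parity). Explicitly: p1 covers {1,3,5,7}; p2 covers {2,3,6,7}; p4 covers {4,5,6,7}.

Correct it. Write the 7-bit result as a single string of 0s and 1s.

1010101

s1 (pos 1,3,5,7): 1⊕0⊕1⊕1 = 1
s2 (pos 2,3,6,7): 0⊕0⊕0⊕1 = 1
s4 (pos 4,5,6,7): 0⊕1⊕0⊕1 = 0
Syndrome s4…s1 = 011 → error at position 3.
Flip position 3: 1000101 → 1010101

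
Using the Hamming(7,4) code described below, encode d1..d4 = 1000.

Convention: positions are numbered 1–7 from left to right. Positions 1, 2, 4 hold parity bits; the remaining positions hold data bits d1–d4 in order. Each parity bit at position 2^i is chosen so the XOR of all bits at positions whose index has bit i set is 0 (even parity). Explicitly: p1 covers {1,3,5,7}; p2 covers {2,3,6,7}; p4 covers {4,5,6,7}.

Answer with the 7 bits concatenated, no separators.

Place data at non-parity positions: p1 p2 1 p4 0 0 0
p1 (pos 1,3,5,7): XOR of data positions = 1⊕0⊕0 = 1
p2 (pos 2,3,6,7): XOR of data positions = 1⊕0⊕0 = 1
p4 (pos 4,5,6,7): XOR of data positions = 0⊕0⊕0 = 0
Codeword: 1110000

1110000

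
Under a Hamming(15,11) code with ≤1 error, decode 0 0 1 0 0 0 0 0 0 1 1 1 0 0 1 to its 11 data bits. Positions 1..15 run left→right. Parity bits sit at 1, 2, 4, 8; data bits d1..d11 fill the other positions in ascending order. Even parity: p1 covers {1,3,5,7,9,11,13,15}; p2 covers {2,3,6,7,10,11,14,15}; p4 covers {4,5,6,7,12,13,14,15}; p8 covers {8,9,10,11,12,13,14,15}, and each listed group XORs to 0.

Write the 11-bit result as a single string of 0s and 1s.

s1 (pos 1,3,5,7,9,11,13,15): 0⊕1⊕0⊕0⊕0⊕1⊕0⊕1 = 1
s2 (pos 2,3,6,7,10,11,14,15): 0⊕1⊕0⊕0⊕1⊕1⊕0⊕1 = 0
s4 (pos 4,5,6,7,12,13,14,15): 0⊕0⊕0⊕0⊕1⊕0⊕0⊕1 = 0
s8 (pos 8,9,10,11,12,13,14,15): 0⊕0⊕1⊕1⊕1⊕0⊕0⊕1 = 0
Syndrome s8…s1 = 0001 → error at position 1.
Flip position 1: 001000000111001 → 101000000111001
Read data bits from positions 3,5,6,7,9,10,11,12,13,14,15: 10000111001

10000111001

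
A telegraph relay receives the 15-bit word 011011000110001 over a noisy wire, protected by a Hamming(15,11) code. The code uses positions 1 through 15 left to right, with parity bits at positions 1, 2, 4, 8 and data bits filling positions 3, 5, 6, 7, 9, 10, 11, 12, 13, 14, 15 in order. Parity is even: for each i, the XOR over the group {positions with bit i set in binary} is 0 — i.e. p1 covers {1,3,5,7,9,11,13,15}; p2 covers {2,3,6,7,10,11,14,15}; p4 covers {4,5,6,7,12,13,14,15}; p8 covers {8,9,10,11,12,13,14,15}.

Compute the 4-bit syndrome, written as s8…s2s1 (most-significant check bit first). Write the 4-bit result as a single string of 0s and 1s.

s1 (pos 1,3,5,7,9,11,13,15): 0⊕1⊕1⊕0⊕0⊕1⊕0⊕1 = 0
s2 (pos 2,3,6,7,10,11,14,15): 1⊕1⊕1⊕0⊕1⊕1⊕0⊕1 = 0
s4 (pos 4,5,6,7,12,13,14,15): 0⊕1⊕1⊕0⊕0⊕0⊕0⊕1 = 1
s8 (pos 8,9,10,11,12,13,14,15): 0⊕0⊕1⊕1⊕0⊕0⊕0⊕1 = 1
Syndrome s8…s1 = 1100 → error at position 12.

1100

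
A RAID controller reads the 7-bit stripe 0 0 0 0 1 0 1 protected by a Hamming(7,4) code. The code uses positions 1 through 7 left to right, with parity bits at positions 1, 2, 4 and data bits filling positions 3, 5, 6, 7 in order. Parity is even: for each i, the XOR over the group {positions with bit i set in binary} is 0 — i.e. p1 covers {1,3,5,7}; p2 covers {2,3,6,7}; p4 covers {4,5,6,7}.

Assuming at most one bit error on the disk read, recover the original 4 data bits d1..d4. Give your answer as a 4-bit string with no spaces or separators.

s1 (pos 1,3,5,7): 0⊕0⊕1⊕1 = 0
s2 (pos 2,3,6,7): 0⊕0⊕0⊕1 = 1
s4 (pos 4,5,6,7): 0⊕1⊕0⊕1 = 0
Syndrome s4…s1 = 010 → error at position 2.
Flip position 2: 0000101 → 0100101
Read data bits from positions 3,5,6,7: 0101

0101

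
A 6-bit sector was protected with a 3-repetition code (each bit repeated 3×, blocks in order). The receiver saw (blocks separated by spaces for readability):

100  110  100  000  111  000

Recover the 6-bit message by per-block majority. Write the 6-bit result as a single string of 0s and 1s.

010010

Block 1 (100): 1 one → 0
Block 2 (110): 2 ones → 1
Block 3 (100): 1 one → 0
Block 4 (000): 0 ones → 0
Block 5 (111): 3 ones → 1
Block 6 (000): 0 ones → 0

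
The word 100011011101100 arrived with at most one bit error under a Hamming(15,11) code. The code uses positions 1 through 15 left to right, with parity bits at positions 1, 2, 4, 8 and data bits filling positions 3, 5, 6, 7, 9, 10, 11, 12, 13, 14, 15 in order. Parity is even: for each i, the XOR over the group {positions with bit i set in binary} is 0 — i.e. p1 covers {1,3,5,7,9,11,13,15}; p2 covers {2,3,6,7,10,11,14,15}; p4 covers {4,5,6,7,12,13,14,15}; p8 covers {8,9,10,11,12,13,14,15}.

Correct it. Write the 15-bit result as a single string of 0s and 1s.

s1 (pos 1,3,5,7,9,11,13,15): 1⊕0⊕1⊕0⊕1⊕0⊕1⊕0 = 0
s2 (pos 2,3,6,7,10,11,14,15): 0⊕0⊕1⊕0⊕1⊕0⊕0⊕0 = 0
s4 (pos 4,5,6,7,12,13,14,15): 0⊕1⊕1⊕0⊕1⊕1⊕0⊕0 = 0
s8 (pos 8,9,10,11,12,13,14,15): 1⊕1⊕1⊕0⊕1⊕1⊕0⊕0 = 1
Syndrome s8…s1 = 1000 → error at position 8.
Flip position 8: 100011011101100 → 100011001101100

100011001101100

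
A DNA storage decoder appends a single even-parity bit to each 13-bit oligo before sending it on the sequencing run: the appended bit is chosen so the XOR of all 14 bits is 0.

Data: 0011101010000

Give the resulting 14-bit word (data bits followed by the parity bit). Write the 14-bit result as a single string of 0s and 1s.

00111010100001

XOR of the 13 data bits: 0⊕0⊕1⊕1⊕1⊕0⊕1⊕0⊕1⊕0⊕0⊕0⊕0 = 1
Parity bit = 1 (so all 14 bits XOR to 0).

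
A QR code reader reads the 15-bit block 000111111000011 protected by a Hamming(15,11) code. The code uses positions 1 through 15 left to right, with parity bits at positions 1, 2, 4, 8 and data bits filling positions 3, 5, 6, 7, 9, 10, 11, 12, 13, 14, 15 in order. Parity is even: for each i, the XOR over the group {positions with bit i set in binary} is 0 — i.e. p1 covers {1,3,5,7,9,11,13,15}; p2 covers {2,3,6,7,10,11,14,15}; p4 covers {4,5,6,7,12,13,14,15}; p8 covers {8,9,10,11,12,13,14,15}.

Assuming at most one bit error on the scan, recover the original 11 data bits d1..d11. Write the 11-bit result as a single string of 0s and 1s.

01111000011

s1 (pos 1,3,5,7,9,11,13,15): 0⊕0⊕1⊕1⊕1⊕0⊕0⊕1 = 0
s2 (pos 2,3,6,7,10,11,14,15): 0⊕0⊕1⊕1⊕0⊕0⊕1⊕1 = 0
s4 (pos 4,5,6,7,12,13,14,15): 1⊕1⊕1⊕1⊕0⊕0⊕1⊕1 = 0
s8 (pos 8,9,10,11,12,13,14,15): 1⊕1⊕0⊕0⊕0⊕0⊕1⊕1 = 0
Syndrome s8…s1 = 0000 → no error.
Read data bits from positions 3,5,6,7,9,10,11,12,13,14,15: 01111000011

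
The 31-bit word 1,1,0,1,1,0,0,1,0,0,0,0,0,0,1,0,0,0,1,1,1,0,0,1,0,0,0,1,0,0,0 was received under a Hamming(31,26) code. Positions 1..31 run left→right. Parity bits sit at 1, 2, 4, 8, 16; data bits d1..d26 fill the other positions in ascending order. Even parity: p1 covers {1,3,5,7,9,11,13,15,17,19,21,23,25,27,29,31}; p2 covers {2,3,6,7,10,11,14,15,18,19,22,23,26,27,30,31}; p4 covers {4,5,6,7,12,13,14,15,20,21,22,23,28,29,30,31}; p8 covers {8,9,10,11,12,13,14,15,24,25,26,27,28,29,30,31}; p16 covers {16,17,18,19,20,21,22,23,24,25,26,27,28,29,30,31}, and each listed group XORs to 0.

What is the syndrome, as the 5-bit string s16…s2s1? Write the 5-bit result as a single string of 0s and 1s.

s1 (pos 1,3,5,7,9,11,13,15,17,19,21,23,25,27,29,31): 1⊕0⊕1⊕0⊕0⊕0⊕0⊕1⊕0⊕1⊕1⊕0⊕0⊕0⊕0⊕0 = 1
s2 (pos 2,3,6,7,10,11,14,15,18,19,22,23,26,27,30,31): 1⊕0⊕0⊕0⊕0⊕0⊕0⊕1⊕0⊕1⊕0⊕0⊕0⊕0⊕0⊕0 = 1
s4 (pos 4,5,6,7,12,13,14,15,20,21,22,23,28,29,30,31): 1⊕1⊕0⊕0⊕0⊕0⊕0⊕1⊕1⊕1⊕0⊕0⊕1⊕0⊕0⊕0 = 0
s8 (pos 8,9,10,11,12,13,14,15,24,25,26,27,28,29,30,31): 1⊕0⊕0⊕0⊕0⊕0⊕0⊕1⊕1⊕0⊕0⊕0⊕1⊕0⊕0⊕0 = 0
s16 (pos 16,17,18,19,20,21,22,23,24,25,26,27,28,29,30,31): 0⊕0⊕0⊕1⊕1⊕1⊕0⊕0⊕1⊕0⊕0⊕0⊕1⊕0⊕0⊕0 = 1
Syndrome s16…s1 = 10011 → error at position 19.

10011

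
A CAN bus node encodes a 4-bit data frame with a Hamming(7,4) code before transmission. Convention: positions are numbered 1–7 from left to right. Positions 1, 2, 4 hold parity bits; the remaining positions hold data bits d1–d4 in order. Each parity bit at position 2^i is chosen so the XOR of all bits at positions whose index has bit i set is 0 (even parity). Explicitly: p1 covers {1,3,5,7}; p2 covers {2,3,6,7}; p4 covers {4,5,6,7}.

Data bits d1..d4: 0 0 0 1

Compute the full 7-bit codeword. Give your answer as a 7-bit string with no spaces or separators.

1101001

Place data at non-parity positions: p1 p2 0 p4 0 0 1
p1 (pos 1,3,5,7): XOR of data positions = 0⊕0⊕1 = 1
p2 (pos 2,3,6,7): XOR of data positions = 0⊕0⊕1 = 1
p4 (pos 4,5,6,7): XOR of data positions = 0⊕0⊕1 = 1
Codeword: 1101001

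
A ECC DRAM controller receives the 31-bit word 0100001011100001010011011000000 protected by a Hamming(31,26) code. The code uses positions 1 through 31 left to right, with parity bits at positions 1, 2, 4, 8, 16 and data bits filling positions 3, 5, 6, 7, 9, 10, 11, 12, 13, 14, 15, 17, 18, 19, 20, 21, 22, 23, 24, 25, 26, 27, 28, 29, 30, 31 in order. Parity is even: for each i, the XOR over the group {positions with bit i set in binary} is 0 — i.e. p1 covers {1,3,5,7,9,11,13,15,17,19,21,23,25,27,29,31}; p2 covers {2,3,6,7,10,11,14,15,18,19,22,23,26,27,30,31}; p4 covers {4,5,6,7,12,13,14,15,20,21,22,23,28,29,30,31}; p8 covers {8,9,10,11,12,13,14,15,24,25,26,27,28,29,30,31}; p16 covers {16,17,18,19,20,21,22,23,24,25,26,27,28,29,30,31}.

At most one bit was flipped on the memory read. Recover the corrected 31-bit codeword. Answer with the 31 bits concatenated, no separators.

s1 (pos 1,3,5,7,9,11,13,15,17,19,21,23,25,27,29,31): 0⊕0⊕0⊕1⊕1⊕1⊕0⊕0⊕0⊕0⊕1⊕0⊕1⊕0⊕0⊕0 = 1
s2 (pos 2,3,6,7,10,11,14,15,18,19,22,23,26,27,30,31): 1⊕0⊕0⊕1⊕1⊕1⊕0⊕0⊕1⊕0⊕1⊕0⊕0⊕0⊕0⊕0 = 0
s4 (pos 4,5,6,7,12,13,14,15,20,21,22,23,28,29,30,31): 0⊕0⊕0⊕1⊕0⊕0⊕0⊕0⊕0⊕1⊕1⊕0⊕0⊕0⊕0⊕0 = 1
s8 (pos 8,9,10,11,12,13,14,15,24,25,26,27,28,29,30,31): 0⊕1⊕1⊕1⊕0⊕0⊕0⊕0⊕1⊕1⊕0⊕0⊕0⊕0⊕0⊕0 = 1
s16 (pos 16,17,18,19,20,21,22,23,24,25,26,27,28,29,30,31): 1⊕0⊕1⊕0⊕0⊕1⊕1⊕0⊕1⊕1⊕0⊕0⊕0⊕0⊕0⊕0 = 0
Syndrome s16…s1 = 01101 → error at position 13.
Flip position 13: 0100001011100001010011011000000 → 0100001011101001010011011000000

0100001011101001010011011000000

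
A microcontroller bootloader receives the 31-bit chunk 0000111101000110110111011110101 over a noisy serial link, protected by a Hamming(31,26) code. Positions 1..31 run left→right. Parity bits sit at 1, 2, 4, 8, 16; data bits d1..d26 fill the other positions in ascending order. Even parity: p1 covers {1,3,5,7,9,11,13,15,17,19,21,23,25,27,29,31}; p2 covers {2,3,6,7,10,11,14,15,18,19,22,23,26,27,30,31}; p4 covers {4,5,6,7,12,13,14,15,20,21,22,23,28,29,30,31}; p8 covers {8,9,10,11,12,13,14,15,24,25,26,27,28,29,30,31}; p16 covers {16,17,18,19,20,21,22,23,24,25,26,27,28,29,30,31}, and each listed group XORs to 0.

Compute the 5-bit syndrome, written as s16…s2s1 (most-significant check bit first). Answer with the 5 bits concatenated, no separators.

s1 (pos 1,3,5,7,9,11,13,15,17,19,21,23,25,27,29,31): 0⊕0⊕1⊕1⊕0⊕0⊕0⊕1⊕1⊕0⊕1⊕0⊕1⊕1⊕1⊕1 = 1
s2 (pos 2,3,6,7,10,11,14,15,18,19,22,23,26,27,30,31): 0⊕0⊕1⊕1⊕1⊕0⊕1⊕1⊕1⊕0⊕1⊕0⊕1⊕1⊕0⊕1 = 0
s4 (pos 4,5,6,7,12,13,14,15,20,21,22,23,28,29,30,31): 0⊕1⊕1⊕1⊕0⊕0⊕1⊕1⊕1⊕1⊕1⊕0⊕0⊕1⊕0⊕1 = 0
s8 (pos 8,9,10,11,12,13,14,15,24,25,26,27,28,29,30,31): 1⊕0⊕1⊕0⊕0⊕0⊕1⊕1⊕1⊕1⊕1⊕1⊕0⊕1⊕0⊕1 = 0
s16 (pos 16,17,18,19,20,21,22,23,24,25,26,27,28,29,30,31): 0⊕1⊕1⊕0⊕1⊕1⊕1⊕0⊕1⊕1⊕1⊕1⊕0⊕1⊕0⊕1 = 1
Syndrome s16…s1 = 10001 → error at position 17.

10001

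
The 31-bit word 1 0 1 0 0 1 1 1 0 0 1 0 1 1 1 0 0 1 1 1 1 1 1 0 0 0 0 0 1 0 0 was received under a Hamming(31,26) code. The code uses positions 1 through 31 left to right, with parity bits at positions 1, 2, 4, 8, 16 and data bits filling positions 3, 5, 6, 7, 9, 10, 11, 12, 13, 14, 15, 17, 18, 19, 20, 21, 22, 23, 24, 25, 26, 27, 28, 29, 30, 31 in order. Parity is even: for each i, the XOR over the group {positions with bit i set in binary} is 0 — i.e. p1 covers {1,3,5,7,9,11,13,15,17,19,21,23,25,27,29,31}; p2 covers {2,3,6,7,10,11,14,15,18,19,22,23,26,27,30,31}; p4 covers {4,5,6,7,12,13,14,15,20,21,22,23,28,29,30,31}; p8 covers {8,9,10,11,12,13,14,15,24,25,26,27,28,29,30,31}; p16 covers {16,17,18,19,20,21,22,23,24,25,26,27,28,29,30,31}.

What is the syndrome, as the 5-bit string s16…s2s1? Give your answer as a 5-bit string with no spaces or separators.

10000

s1 (pos 1,3,5,7,9,11,13,15,17,19,21,23,25,27,29,31): 1⊕1⊕0⊕1⊕0⊕1⊕1⊕1⊕0⊕1⊕1⊕1⊕0⊕0⊕1⊕0 = 0
s2 (pos 2,3,6,7,10,11,14,15,18,19,22,23,26,27,30,31): 0⊕1⊕1⊕1⊕0⊕1⊕1⊕1⊕1⊕1⊕1⊕1⊕0⊕0⊕0⊕0 = 0
s4 (pos 4,5,6,7,12,13,14,15,20,21,22,23,28,29,30,31): 0⊕0⊕1⊕1⊕0⊕1⊕1⊕1⊕1⊕1⊕1⊕1⊕0⊕1⊕0⊕0 = 0
s8 (pos 8,9,10,11,12,13,14,15,24,25,26,27,28,29,30,31): 1⊕0⊕0⊕1⊕0⊕1⊕1⊕1⊕0⊕0⊕0⊕0⊕0⊕1⊕0⊕0 = 0
s16 (pos 16,17,18,19,20,21,22,23,24,25,26,27,28,29,30,31): 0⊕0⊕1⊕1⊕1⊕1⊕1⊕1⊕0⊕0⊕0⊕0⊕0⊕1⊕0⊕0 = 1
Syndrome s16…s1 = 10000 → error at position 16.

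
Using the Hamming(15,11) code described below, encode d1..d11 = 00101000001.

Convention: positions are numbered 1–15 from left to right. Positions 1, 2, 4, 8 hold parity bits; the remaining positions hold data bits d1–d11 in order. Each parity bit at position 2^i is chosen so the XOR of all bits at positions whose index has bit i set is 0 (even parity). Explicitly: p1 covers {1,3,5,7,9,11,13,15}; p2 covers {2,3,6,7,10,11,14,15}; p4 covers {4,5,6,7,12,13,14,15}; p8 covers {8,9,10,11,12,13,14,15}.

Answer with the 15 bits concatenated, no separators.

Place data at non-parity positions: p1 p2 0 p4 0 1 0 p8 1 0 0 0 0 0 1
p1 (pos 1,3,5,7,9,11,13,15): XOR of data positions = 0⊕0⊕0⊕1⊕0⊕0⊕1 = 0
p2 (pos 2,3,6,7,10,11,14,15): XOR of data positions = 0⊕1⊕0⊕0⊕0⊕0⊕1 = 0
p4 (pos 4,5,6,7,12,13,14,15): XOR of data positions = 0⊕1⊕0⊕0⊕0⊕0⊕1 = 0
p8 (pos 8,9,10,11,12,13,14,15): XOR of data positions = 1⊕0⊕0⊕0⊕0⊕0⊕1 = 0
Codeword: 000001001000001

000001001000001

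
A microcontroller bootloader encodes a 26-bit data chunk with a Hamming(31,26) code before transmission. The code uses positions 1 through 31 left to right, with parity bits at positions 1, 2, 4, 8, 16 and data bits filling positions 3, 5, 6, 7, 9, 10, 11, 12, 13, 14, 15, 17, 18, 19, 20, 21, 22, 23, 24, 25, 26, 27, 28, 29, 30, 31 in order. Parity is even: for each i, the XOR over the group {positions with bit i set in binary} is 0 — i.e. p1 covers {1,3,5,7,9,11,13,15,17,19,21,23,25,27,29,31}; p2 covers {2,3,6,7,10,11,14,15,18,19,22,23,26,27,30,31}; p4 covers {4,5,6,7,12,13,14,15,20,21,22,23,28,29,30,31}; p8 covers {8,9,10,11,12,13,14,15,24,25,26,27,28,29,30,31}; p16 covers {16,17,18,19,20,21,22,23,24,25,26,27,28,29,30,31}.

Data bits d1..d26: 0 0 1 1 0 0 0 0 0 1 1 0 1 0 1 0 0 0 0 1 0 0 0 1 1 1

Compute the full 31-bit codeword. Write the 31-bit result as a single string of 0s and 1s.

1100011000000110010100001000111

Place data at non-parity positions: p1 p2 0 p4 0 1 1 p8 0 0 0 0 0 1 1 p16 0 1 0 1 0 0 0 0 1 0 0 0 1 1 1
p1 (pos 1,3,5,7,9,11,13,15,17,19,21,23,25,27,29,31): XOR of data positions = 0⊕0⊕1⊕0⊕0⊕0⊕1⊕0⊕0⊕0⊕0⊕1⊕0⊕1⊕1 = 1
p2 (pos 2,3,6,7,10,11,14,15,18,19,22,23,26,27,30,31): XOR of data positions = 0⊕1⊕1⊕0⊕0⊕1⊕1⊕1⊕0⊕0⊕0⊕0⊕0⊕1⊕1 = 1
p4 (pos 4,5,6,7,12,13,14,15,20,21,22,23,28,29,30,31): XOR of data positions = 0⊕1⊕1⊕0⊕0⊕1⊕1⊕1⊕0⊕0⊕0⊕0⊕1⊕1⊕1 = 0
p8 (pos 8,9,10,11,12,13,14,15,24,25,26,27,28,29,30,31): XOR of data positions = 0⊕0⊕0⊕0⊕0⊕1⊕1⊕0⊕1⊕0⊕0⊕0⊕1⊕1⊕1 = 0
p16 (pos 16,17,18,19,20,21,22,23,24,25,26,27,28,29,30,31): XOR of data positions = 0⊕1⊕0⊕1⊕0⊕0⊕0⊕0⊕1⊕0⊕0⊕0⊕1⊕1⊕1 = 0
Codeword: 1100011000000110010100001000111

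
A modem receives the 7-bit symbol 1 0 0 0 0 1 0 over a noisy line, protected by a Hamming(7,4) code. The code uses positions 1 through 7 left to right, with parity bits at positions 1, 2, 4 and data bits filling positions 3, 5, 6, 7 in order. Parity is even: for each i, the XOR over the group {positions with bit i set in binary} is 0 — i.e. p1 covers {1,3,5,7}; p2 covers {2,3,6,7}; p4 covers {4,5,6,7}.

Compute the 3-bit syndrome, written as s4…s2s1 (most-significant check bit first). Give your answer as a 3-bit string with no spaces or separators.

111

s1 (pos 1,3,5,7): 1⊕0⊕0⊕0 = 1
s2 (pos 2,3,6,7): 0⊕0⊕1⊕0 = 1
s4 (pos 4,5,6,7): 0⊕0⊕1⊕0 = 1
Syndrome s4…s1 = 111 → error at position 7.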